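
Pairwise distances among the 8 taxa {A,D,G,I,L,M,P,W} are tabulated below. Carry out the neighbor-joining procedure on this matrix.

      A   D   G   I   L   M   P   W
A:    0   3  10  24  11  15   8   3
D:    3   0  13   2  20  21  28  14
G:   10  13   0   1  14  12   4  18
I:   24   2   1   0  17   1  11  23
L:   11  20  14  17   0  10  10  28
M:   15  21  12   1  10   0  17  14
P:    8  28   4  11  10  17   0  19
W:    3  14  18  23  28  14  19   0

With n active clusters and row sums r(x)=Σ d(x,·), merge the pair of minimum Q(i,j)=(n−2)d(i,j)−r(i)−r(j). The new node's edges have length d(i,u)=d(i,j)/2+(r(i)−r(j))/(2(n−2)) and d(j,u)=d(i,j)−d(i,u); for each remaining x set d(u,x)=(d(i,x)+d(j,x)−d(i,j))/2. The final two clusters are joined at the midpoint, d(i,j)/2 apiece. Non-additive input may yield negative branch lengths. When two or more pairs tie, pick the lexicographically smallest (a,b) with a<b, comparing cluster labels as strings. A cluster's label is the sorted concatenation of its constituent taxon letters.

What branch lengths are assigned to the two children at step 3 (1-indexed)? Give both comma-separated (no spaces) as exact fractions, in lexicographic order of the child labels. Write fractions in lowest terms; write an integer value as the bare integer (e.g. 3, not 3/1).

-11/8,19/8

iteration 1: select A,W (d=3, Q=-175); attach at lengths (-9/4, 21/4); label the merged cluster AW
  updated: d(AW,D)=7, d(AW,G)=25/2, d(AW,I)=22, d(AW,L)=18, d(AW,M)=13, d(AW,P)=12
iteration 2: select AW,D (d=7, Q=-281/2); attach at lengths (57/20, 83/20); label the merged cluster ADW
  updated: d(ADW,G)=37/4, d(ADW,I)=17/2, d(ADW,L)=31/2, d(ADW,M)=27/2, d(ADW,P)=33/2
iteration 3: select I,M (d=1, Q=-88); attach at lengths (-11/8, 19/8); label the merged cluster IM
  updated: d(ADW,IM)=21/2, d(G,IM)=6, d(IM,L)=13, d(IM,P)=27/2
iteration 4: select L,P (d=10, Q=-133/2); attach at lengths (77/12, 43/12); label the merged cluster LP
  updated: d(ADW,LP)=11, d(G,LP)=4, d(IM,LP)=33/4
iteration 5: select ADW,IM (d=21/2, Q=-69/2); attach at lengths (27/4, 15/4); label the merged cluster ADIMW
  updated: d(ADIMW,G)=19/8, d(ADIMW,LP)=35/8
iteration 6: select ADIMW,G (d=19/8, Q=-43/4); attach at lengths (11/8, 1); label the merged cluster ADGIMW
  updated: d(ADGIMW,LP)=3
iteration 7: select ADGIMW,LP (d=3); attach at lengths (3/2, 3/2); label the merged cluster ADGILMPW
final tree: (((((A:-9/4,W:21/4):57/20,D:83/20):27/4,(I:-11/8,M:19/8):15/4):11/8,G:1):3/2,(L:77/12,P:43/12):3/2)
total length: 295/8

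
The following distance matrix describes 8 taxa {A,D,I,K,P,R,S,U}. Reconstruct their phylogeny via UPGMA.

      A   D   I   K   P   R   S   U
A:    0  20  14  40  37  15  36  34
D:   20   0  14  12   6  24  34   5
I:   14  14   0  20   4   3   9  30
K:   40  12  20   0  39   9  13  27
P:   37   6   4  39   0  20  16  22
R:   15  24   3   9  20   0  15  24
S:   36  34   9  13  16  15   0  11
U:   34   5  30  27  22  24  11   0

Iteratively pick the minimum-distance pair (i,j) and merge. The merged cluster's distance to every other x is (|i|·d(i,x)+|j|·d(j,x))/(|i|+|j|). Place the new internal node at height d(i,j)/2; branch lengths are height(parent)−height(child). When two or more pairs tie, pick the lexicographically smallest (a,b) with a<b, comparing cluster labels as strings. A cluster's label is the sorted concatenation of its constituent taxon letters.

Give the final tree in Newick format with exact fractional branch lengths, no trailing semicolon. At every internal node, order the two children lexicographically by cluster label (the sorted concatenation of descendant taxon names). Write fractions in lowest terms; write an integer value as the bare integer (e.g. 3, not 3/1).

iteration 1: select I,R (d=3); attach at lengths (3/2, 3/2); label the merged cluster IR
  updated: d(A,IR)=29/2, d(D,IR)=19, d(IR,K)=29/2, d(IR,P)=12, d(IR,S)=12, d(IR,U)=27
iteration 2: select D,U (d=5); attach at lengths (5/2, 5/2); label the merged cluster DU
  updated: d(A,DU)=27, d(DU,IR)=23, d(DU,K)=39/2, d(DU,P)=14, d(DU,S)=45/2
iteration 3: select IR,P (d=12); attach at lengths (9/2, 6); label the merged cluster IPR
  updated: d(A,IPR)=22, d(DU,IPR)=20, d(IPR,K)=68/3, d(IPR,S)=40/3
iteration 4: select K,S (d=13); attach at lengths (13/2, 13/2); label the merged cluster KS
  updated: d(A,KS)=38, d(DU,KS)=21, d(IPR,KS)=18
iteration 5: select IPR,KS (d=18); attach at lengths (3, 5/2); label the merged cluster IKPRS
  updated: d(A,IKPRS)=142/5, d(DU,IKPRS)=102/5
iteration 6: select DU,IKPRS (d=102/5); attach at lengths (77/10, 6/5); label the merged cluster DIKPRSU
  updated: d(A,DIKPRSU)=28
iteration 7: select A,DIKPRSU (d=28); attach at lengths (14, 19/5); label the merged cluster ADIKPRSU
final tree: (A:14,((D:5/2,U:5/2):77/10,(((I:3/2,R:3/2):9/2,P:6):3,(K:13/2,S:13/2):5/2):6/5):19/5)
total length: 637/10

(A:14,((D:5/2,U:5/2):77/10,(((I:3/2,R:3/2):9/2,P:6):3,(K:13/2,S:13/2):5/2):6/5):19/5)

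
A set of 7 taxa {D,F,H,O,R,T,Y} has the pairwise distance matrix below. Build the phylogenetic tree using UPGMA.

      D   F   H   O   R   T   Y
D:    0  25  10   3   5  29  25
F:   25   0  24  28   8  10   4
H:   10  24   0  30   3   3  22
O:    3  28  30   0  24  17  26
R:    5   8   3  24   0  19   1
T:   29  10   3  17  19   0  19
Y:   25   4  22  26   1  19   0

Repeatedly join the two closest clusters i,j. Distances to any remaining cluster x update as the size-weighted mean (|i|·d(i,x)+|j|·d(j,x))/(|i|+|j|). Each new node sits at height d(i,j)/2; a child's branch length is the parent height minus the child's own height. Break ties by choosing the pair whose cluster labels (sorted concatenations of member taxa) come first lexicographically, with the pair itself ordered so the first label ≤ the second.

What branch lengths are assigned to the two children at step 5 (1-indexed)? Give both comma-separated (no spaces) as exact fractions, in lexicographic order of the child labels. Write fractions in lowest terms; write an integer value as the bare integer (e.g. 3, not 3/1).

61/12,79/12

step 1: merge (R,Y) at d=1; branch lengths R→1/2, Y→1/2; new cluster RY
  updated: d(D,RY)=15, d(F,RY)=6, d(H,RY)=25/2, d(O,RY)=25, d(RY,T)=19
step 2: merge (D,O) at d=3; branch lengths D→3/2, O→3/2; new cluster DO
  updated: d(DO,F)=53/2, d(DO,H)=20, d(DO,RY)=20, d(DO,T)=23
step 3: merge (H,T) at d=3; branch lengths H→3/2, T→3/2; new cluster HT
  updated: d(DO,HT)=43/2, d(F,HT)=17, d(HT,RY)=63/4
step 4: merge (F,RY) at d=6; branch lengths F→3, RY→5/2; new cluster FRY
  updated: d(DO,FRY)=133/6, d(FRY,HT)=97/6
step 5: merge (FRY,HT) at d=97/6; branch lengths FRY→61/12, HT→79/12; new cluster FHRTY
  updated: d(DO,FHRTY)=219/10
step 6: merge (DO,FHRTY) at d=219/10; branch lengths DO→189/20, FHRTY→43/15; new cluster DFHORTY
final tree: ((D:3/2,O:3/2):189/20,((F:3,(R:1/2,Y:1/2):5/2):61/12,(H:3/2,T:3/2):79/12):43/15)
total length: 2189/60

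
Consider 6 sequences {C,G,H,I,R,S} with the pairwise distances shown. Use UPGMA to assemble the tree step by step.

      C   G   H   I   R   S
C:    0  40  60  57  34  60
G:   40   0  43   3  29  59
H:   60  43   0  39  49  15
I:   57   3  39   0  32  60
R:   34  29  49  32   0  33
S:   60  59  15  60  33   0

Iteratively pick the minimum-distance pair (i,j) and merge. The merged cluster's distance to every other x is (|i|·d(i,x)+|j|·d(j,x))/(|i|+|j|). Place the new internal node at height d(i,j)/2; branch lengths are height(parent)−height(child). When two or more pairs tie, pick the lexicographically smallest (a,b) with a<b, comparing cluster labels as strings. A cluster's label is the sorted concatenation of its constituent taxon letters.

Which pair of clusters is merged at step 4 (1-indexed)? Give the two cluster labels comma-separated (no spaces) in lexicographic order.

C,GIR

iteration 1: select G,I (d=3); attach at lengths (3/2, 3/2); label the merged cluster GI
  updated: d(C,GI)=97/2, d(GI,H)=41, d(GI,R)=61/2, d(GI,S)=119/2
iteration 2: select H,S (d=15); attach at lengths (15/2, 15/2); label the merged cluster HS
  updated: d(C,HS)=60, d(GI,HS)=201/4, d(HS,R)=41
iteration 3: select GI,R (d=61/2); attach at lengths (55/4, 61/4); label the merged cluster GIR
  updated: d(C,GIR)=131/3, d(GIR,HS)=283/6
iteration 4: select C,GIR (d=131/3); attach at lengths (131/6, 79/12); label the merged cluster CGIR
  updated: d(CGIR,HS)=403/8
iteration 5: select CGIR,HS (d=403/8); attach at lengths (161/48, 283/16); label the merged cluster CGHIRS
final tree: ((C:131/6,((G:3/2,I:3/2):55/4,R:61/4):79/12):161/48,(H:15/2,S:15/2):283/16)
total length: 2315/24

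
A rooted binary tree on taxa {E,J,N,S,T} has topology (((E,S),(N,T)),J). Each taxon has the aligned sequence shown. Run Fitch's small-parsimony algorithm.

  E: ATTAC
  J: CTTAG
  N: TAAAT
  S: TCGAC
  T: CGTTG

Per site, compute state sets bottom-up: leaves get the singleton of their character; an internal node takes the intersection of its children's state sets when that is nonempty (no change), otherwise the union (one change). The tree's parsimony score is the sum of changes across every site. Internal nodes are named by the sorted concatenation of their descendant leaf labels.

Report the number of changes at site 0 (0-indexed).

3

[col 0] ES: children E:{A}, S:{T} ∪→ {A,T}; cost 1
[col 0] NT: children N:{T}, T:{C} ∪→ {C,T}; cost 1
[col 0] ENST: children ES:{A,T}, NT:{C,T} ∩→ {T}; cost 0
[col 0] EJNST: children ENST:{T}, J:{C} ∪→ {C,T}; cost 1
[col 1] ES: children E:{T}, S:{C} ∪→ {C,T}; cost 1
[col 1] NT: children N:{A}, T:{G} ∪→ {A,G}; cost 1
[col 1] ENST: children ES:{C,T}, NT:{A,G} ∪→ {A,C,G,T}; cost 1
[col 1] EJNST: children ENST:{A,C,G,T}, J:{T} ∩→ {T}; cost 0
[col 2] ES: children E:{T}, S:{G} ∪→ {G,T}; cost 1
[col 2] NT: children N:{A}, T:{T} ∪→ {A,T}; cost 1
[col 2] ENST: children ES:{G,T}, NT:{A,T} ∩→ {T}; cost 0
[col 2] EJNST: children ENST:{T}, J:{T} ∩→ {T}; cost 0
[col 3] ES: children E:{A}, S:{A} ∩→ {A}; cost 0
[col 3] NT: children N:{A}, T:{T} ∪→ {A,T}; cost 1
[col 3] ENST: children ES:{A}, NT:{A,T} ∩→ {A}; cost 0
[col 3] EJNST: children ENST:{A}, J:{A} ∩→ {A}; cost 0
[col 4] ES: children E:{C}, S:{C} ∩→ {C}; cost 0
[col 4] NT: children N:{T}, T:{G} ∪→ {G,T}; cost 1
[col 4] ENST: children ES:{C}, NT:{G,T} ∪→ {C,G,T}; cost 1
[col 4] EJNST: children ENST:{C,G,T}, J:{G} ∩→ {G}; cost 0
per-site changes: [3, 3, 2, 1, 2]; total = 11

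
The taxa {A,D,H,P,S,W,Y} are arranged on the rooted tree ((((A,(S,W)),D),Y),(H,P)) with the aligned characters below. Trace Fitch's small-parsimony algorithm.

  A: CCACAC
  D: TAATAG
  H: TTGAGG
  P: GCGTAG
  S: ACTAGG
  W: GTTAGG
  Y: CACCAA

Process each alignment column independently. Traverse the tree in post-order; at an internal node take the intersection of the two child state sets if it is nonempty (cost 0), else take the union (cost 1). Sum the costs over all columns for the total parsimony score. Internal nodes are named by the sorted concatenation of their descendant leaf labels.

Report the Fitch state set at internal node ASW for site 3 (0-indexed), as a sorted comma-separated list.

[col 0] SW: children S:{A}, W:{G} ∪→ {A,G}; cost 1
[col 0] ASW: children A:{C}, SW:{A,G} ∪→ {A,C,G}; cost 1
[col 0] ADSW: children ASW:{A,C,G}, D:{T} ∪→ {A,C,G,T}; cost 1
[col 0] ADSWY: children ADSW:{A,C,G,T}, Y:{C} ∩→ {C}; cost 0
[col 0] HP: children H:{T}, P:{G} ∪→ {G,T}; cost 1
[col 0] ADHPSWY: children ADSWY:{C}, HP:{G,T} ∪→ {C,G,T}; cost 1
[col 1] SW: children S:{C}, W:{T} ∪→ {C,T}; cost 1
[col 1] ASW: children A:{C}, SW:{C,T} ∩→ {C}; cost 0
[col 1] ADSW: children ASW:{C}, D:{A} ∪→ {A,C}; cost 1
[col 1] ADSWY: children ADSW:{A,C}, Y:{A} ∩→ {A}; cost 0
[col 1] HP: children H:{T}, P:{C} ∪→ {C,T}; cost 1
[col 1] ADHPSWY: children ADSWY:{A}, HP:{C,T} ∪→ {A,C,T}; cost 1
[col 2] SW: children S:{T}, W:{T} ∩→ {T}; cost 0
[col 2] ASW: children A:{A}, SW:{T} ∪→ {A,T}; cost 1
[col 2] ADSW: children ASW:{A,T}, D:{A} ∩→ {A}; cost 0
[col 2] ADSWY: children ADSW:{A}, Y:{C} ∪→ {A,C}; cost 1
[col 2] HP: children H:{G}, P:{G} ∩→ {G}; cost 0
[col 2] ADHPSWY: children ADSWY:{A,C}, HP:{G} ∪→ {A,C,G}; cost 1
[col 3] SW: children S:{A}, W:{A} ∩→ {A}; cost 0
[col 3] ASW: children A:{C}, SW:{A} ∪→ {A,C}; cost 1
[col 3] ADSW: children ASW:{A,C}, D:{T} ∪→ {A,C,T}; cost 1
[col 3] ADSWY: children ADSW:{A,C,T}, Y:{C} ∩→ {C}; cost 0
[col 3] HP: children H:{A}, P:{T} ∪→ {A,T}; cost 1
[col 3] ADHPSWY: children ADSWY:{C}, HP:{A,T} ∪→ {A,C,T}; cost 1
[col 4] SW: children S:{G}, W:{G} ∩→ {G}; cost 0
[col 4] ASW: children A:{A}, SW:{G} ∪→ {A,G}; cost 1
[col 4] ADSW: children ASW:{A,G}, D:{A} ∩→ {A}; cost 0
[col 4] ADSWY: children ADSW:{A}, Y:{A} ∩→ {A}; cost 0
[col 4] HP: children H:{G}, P:{A} ∪→ {A,G}; cost 1
[col 4] ADHPSWY: children ADSWY:{A}, HP:{A,G} ∩→ {A}; cost 0
[col 5] SW: children S:{G}, W:{G} ∩→ {G}; cost 0
[col 5] ASW: children A:{C}, SW:{G} ∪→ {C,G}; cost 1
[col 5] ADSW: children ASW:{C,G}, D:{G} ∩→ {G}; cost 0
[col 5] ADSWY: children ADSW:{G}, Y:{A} ∪→ {A,G}; cost 1
[col 5] HP: children H:{G}, P:{G} ∩→ {G}; cost 0
[col 5] ADHPSWY: children ADSWY:{A,G}, HP:{G} ∩→ {G}; cost 0
per-site changes: [5, 4, 3, 4, 2, 2]; total = 20

A,C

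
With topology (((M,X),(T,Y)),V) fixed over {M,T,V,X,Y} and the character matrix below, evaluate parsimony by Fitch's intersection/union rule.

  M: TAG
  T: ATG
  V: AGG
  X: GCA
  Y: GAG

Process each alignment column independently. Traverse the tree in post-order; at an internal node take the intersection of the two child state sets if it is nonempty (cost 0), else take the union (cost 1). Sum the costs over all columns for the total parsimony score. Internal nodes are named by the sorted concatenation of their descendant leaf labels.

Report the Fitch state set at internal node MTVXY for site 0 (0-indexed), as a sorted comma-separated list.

[col 0] MX: children M:{T}, X:{G} ∪→ {G,T}; cost 1
[col 0] TY: children T:{A}, Y:{G} ∪→ {A,G}; cost 1
[col 0] MTXY: children MX:{G,T}, TY:{A,G} ∩→ {G}; cost 0
[col 0] MTVXY: children MTXY:{G}, V:{A} ∪→ {A,G}; cost 1
[col 1] MX: children M:{A}, X:{C} ∪→ {A,C}; cost 1
[col 1] TY: children T:{T}, Y:{A} ∪→ {A,T}; cost 1
[col 1] MTXY: children MX:{A,C}, TY:{A,T} ∩→ {A}; cost 0
[col 1] MTVXY: children MTXY:{A}, V:{G} ∪→ {A,G}; cost 1
[col 2] MX: children M:{G}, X:{A} ∪→ {A,G}; cost 1
[col 2] TY: children T:{G}, Y:{G} ∩→ {G}; cost 0
[col 2] MTXY: children MX:{A,G}, TY:{G} ∩→ {G}; cost 0
[col 2] MTVXY: children MTXY:{G}, V:{G} ∩→ {G}; cost 0
per-site changes: [3, 3, 1]; total = 7

A,G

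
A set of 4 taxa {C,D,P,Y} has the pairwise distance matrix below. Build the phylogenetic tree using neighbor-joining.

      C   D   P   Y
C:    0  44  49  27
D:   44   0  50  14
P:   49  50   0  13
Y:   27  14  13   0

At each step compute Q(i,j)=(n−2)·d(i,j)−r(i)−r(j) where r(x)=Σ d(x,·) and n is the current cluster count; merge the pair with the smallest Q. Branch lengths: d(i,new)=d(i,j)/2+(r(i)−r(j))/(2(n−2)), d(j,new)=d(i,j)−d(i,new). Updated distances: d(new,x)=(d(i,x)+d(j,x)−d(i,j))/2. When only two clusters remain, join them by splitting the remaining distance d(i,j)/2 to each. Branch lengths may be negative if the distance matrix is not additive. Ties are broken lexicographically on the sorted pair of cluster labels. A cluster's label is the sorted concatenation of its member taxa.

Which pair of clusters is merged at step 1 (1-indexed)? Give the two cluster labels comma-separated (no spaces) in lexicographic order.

C,D

1. join C+D (d=44, Q=-140) ⇒ CD; edges |C|=25, |D|=19
  updated: d(CD,P)=55/2, d(CD,Y)=-3/2
2. join CD+P (d=55/2, Q=-39) ⇒ CDP; edges |CD|=13/2, |P|=21
  updated: d(CDP,Y)=-8
3. join CDP+Y (d=-8) ⇒ CDPY; edges |CDP|=-4, |Y|=-4
final tree: (((C:25,D:19):13/2,P:21):-4,Y:-4)
total length: 127/2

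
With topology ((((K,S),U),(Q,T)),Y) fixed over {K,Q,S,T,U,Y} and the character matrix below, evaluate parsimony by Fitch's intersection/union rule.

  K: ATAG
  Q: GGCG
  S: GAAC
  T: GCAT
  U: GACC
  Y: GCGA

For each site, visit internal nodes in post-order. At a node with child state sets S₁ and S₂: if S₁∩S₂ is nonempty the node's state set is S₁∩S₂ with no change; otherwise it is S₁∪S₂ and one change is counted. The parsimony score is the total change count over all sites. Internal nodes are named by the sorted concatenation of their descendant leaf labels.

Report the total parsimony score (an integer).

11

site 0, node KS: K={A} ∪ S={G} → {A,G} (+1)
site 0, node KSU: KS={A,G} ∩ U={G} → {G} (+0)
site 0, node QT: Q={G} ∩ T={G} → {G} (+0)
site 0, node KQSTU: KSU={G} ∩ QT={G} → {G} (+0)
site 0, node KQSTUY: KQSTU={G} ∩ Y={G} → {G} (+0)
site 1, node KS: K={T} ∪ S={A} → {A,T} (+1)
site 1, node KSU: KS={A,T} ∩ U={A} → {A} (+0)
site 1, node QT: Q={G} ∪ T={C} → {C,G} (+1)
site 1, node KQSTU: KSU={A} ∪ QT={C,G} → {A,C,G} (+1)
site 1, node KQSTUY: KQSTU={A,C,G} ∩ Y={C} → {C} (+0)
site 2, node KS: K={A} ∩ S={A} → {A} (+0)
site 2, node KSU: KS={A} ∪ U={C} → {A,C} (+1)
site 2, node QT: Q={C} ∪ T={A} → {A,C} (+1)
site 2, node KQSTU: KSU={A,C} ∩ QT={A,C} → {A,C} (+0)
site 2, node KQSTUY: KQSTU={A,C} ∪ Y={G} → {A,C,G} (+1)
site 3, node KS: K={G} ∪ S={C} → {C,G} (+1)
site 3, node KSU: KS={C,G} ∩ U={C} → {C} (+0)
site 3, node QT: Q={G} ∪ T={T} → {G,T} (+1)
site 3, node KQSTU: KSU={C} ∪ QT={G,T} → {C,G,T} (+1)
site 3, node KQSTUY: KQSTU={C,G,T} ∪ Y={A} → {A,C,G,T} (+1)
per-site changes: [1, 3, 3, 4]; total = 11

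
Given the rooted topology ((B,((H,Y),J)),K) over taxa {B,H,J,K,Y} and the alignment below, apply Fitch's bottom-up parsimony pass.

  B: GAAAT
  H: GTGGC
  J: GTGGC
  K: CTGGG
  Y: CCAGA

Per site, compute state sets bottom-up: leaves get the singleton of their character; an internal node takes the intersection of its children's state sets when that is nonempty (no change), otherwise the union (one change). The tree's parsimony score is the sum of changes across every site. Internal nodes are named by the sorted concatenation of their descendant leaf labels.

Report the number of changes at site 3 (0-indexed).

1

site 0, node HY: H={G} ∪ Y={C} → {C,G} (+1)
site 0, node HJY: HY={C,G} ∩ J={G} → {G} (+0)
site 0, node BHJY: B={G} ∩ HJY={G} → {G} (+0)
site 0, node BHJKY: BHJY={G} ∪ K={C} → {C,G} (+1)
site 1, node HY: H={T} ∪ Y={C} → {C,T} (+1)
site 1, node HJY: HY={C,T} ∩ J={T} → {T} (+0)
site 1, node BHJY: B={A} ∪ HJY={T} → {A,T} (+1)
site 1, node BHJKY: BHJY={A,T} ∩ K={T} → {T} (+0)
site 2, node HY: H={G} ∪ Y={A} → {A,G} (+1)
site 2, node HJY: HY={A,G} ∩ J={G} → {G} (+0)
site 2, node BHJY: B={A} ∪ HJY={G} → {A,G} (+1)
site 2, node BHJKY: BHJY={A,G} ∩ K={G} → {G} (+0)
site 3, node HY: H={G} ∩ Y={G} → {G} (+0)
site 3, node HJY: HY={G} ∩ J={G} → {G} (+0)
site 3, node BHJY: B={A} ∪ HJY={G} → {A,G} (+1)
site 3, node BHJKY: BHJY={A,G} ∩ K={G} → {G} (+0)
site 4, node HY: H={C} ∪ Y={A} → {A,C} (+1)
site 4, node HJY: HY={A,C} ∩ J={C} → {C} (+0)
site 4, node BHJY: B={T} ∪ HJY={C} → {C,T} (+1)
site 4, node BHJKY: BHJY={C,T} ∪ K={G} → {C,G,T} (+1)
per-site changes: [2, 2, 2, 1, 3]; total = 10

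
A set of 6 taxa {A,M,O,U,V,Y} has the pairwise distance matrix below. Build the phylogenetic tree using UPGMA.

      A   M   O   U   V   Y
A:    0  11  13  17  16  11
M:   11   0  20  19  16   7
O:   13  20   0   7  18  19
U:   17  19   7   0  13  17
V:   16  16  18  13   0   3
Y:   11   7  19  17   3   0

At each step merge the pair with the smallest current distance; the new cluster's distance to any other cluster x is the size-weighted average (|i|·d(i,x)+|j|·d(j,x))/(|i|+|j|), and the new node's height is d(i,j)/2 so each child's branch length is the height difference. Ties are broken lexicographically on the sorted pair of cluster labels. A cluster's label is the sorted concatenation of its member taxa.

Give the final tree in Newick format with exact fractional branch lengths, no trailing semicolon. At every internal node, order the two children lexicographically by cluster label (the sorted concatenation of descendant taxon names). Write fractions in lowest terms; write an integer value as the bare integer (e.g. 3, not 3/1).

iteration 1: select V,Y (d=3); attach at lengths (3/2, 3/2); label the merged cluster VY
  updated: d(A,VY)=27/2, d(M,VY)=23/2, d(O,VY)=37/2, d(U,VY)=15
iteration 2: select O,U (d=7); attach at lengths (7/2, 7/2); label the merged cluster OU
  updated: d(A,OU)=15, d(M,OU)=39/2, d(OU,VY)=67/4
iteration 3: select A,M (d=11); attach at lengths (11/2, 11/2); label the merged cluster AM
  updated: d(AM,OU)=69/4, d(AM,VY)=25/2
iteration 4: select AM,VY (d=25/2); attach at lengths (3/4, 19/4); label the merged cluster AMVY
  updated: d(AMVY,OU)=17
iteration 5: select AMVY,OU (d=17); attach at lengths (9/4, 5); label the merged cluster AMOUVY
final tree: (((A:11/2,M:11/2):3/4,(V:3/2,Y:3/2):19/4):9/4,(O:7/2,U:7/2):5)
total length: 135/4

(((A:11/2,M:11/2):3/4,(V:3/2,Y:3/2):19/4):9/4,(O:7/2,U:7/2):5)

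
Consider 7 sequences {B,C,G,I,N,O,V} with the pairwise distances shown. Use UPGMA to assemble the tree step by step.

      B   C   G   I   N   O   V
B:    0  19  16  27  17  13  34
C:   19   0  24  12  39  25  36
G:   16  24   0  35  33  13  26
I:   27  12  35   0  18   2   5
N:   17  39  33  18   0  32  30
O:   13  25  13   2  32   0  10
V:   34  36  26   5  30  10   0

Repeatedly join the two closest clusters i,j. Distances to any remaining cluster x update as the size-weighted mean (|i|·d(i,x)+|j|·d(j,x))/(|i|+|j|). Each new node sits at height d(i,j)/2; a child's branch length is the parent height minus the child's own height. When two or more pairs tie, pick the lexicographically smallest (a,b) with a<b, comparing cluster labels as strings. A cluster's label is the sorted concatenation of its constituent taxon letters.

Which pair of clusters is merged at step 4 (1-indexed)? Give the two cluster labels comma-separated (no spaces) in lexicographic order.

BG,C

iteration 1: select I,O (d=2); attach at lengths (1, 1); label the merged cluster IO
  updated: d(B,IO)=20, d(C,IO)=37/2, d(G,IO)=24, d(IO,N)=25, d(IO,V)=15/2
iteration 2: select IO,V (d=15/2); attach at lengths (11/4, 15/4); label the merged cluster IOV
  updated: d(B,IOV)=74/3, d(C,IOV)=73/3, d(G,IOV)=74/3, d(IOV,N)=80/3
iteration 3: select B,G (d=16); attach at lengths (8, 8); label the merged cluster BG
  updated: d(BG,C)=43/2, d(BG,IOV)=74/3, d(BG,N)=25
iteration 4: select BG,C (d=43/2); attach at lengths (11/4, 43/4); label the merged cluster BCG
  updated: d(BCG,IOV)=221/9, d(BCG,N)=89/3
iteration 5: select BCG,IOV (d=221/9); attach at lengths (55/36, 307/36); label the merged cluster BCGIOV
  updated: d(BCGIOV,N)=169/6
iteration 6: select BCGIOV,N (d=169/6); attach at lengths (65/36, 169/12); label the merged cluster BCGINOV
final tree: ((((B:8,G:8):11/4,C:43/4):55/36,((I:1,O:1):11/4,V:15/4):307/36):65/36,N:169/12)
total length: 1151/18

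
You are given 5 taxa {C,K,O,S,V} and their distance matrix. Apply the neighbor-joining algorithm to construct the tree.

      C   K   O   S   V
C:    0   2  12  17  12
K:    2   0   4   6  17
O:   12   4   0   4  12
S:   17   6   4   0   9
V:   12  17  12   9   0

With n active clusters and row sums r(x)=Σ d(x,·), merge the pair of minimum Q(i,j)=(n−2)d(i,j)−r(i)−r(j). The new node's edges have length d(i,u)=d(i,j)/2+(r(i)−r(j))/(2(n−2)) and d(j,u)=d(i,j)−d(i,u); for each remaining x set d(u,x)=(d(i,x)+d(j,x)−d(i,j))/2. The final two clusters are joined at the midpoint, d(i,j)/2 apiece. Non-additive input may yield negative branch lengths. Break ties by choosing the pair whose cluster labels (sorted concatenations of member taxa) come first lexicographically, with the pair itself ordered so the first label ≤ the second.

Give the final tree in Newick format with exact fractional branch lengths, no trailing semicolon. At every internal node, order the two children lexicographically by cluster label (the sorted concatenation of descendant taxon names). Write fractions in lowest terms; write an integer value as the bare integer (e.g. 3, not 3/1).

((((C:10/3,K:-4/3):11/2,O:3/2):2,S:7/4):29/8,V:29/8)

step 1: merge (C,K) at d=2, Q=-66; branch lengths C→10/3, K→-4/3; new cluster CK
  updated: d(CK,O)=7, d(CK,S)=21/2, d(CK,V)=27/2
step 2: merge (CK,O) at d=7, Q=-40; branch lengths CK→11/2, O→3/2; new cluster CKO
  updated: d(CKO,S)=15/4, d(CKO,V)=37/4
step 3: merge (CKO,S) at d=15/4, Q=-22; branch lengths CKO→2, S→7/4; new cluster CKOS
  updated: d(CKOS,V)=29/4
step 4: merge (CKOS,V) at d=29/4; branch lengths CKOS→29/8, V→29/8; new cluster CKOSV
final tree: ((((C:10/3,K:-4/3):11/2,O:3/2):2,S:7/4):29/8,V:29/8)
total length: 20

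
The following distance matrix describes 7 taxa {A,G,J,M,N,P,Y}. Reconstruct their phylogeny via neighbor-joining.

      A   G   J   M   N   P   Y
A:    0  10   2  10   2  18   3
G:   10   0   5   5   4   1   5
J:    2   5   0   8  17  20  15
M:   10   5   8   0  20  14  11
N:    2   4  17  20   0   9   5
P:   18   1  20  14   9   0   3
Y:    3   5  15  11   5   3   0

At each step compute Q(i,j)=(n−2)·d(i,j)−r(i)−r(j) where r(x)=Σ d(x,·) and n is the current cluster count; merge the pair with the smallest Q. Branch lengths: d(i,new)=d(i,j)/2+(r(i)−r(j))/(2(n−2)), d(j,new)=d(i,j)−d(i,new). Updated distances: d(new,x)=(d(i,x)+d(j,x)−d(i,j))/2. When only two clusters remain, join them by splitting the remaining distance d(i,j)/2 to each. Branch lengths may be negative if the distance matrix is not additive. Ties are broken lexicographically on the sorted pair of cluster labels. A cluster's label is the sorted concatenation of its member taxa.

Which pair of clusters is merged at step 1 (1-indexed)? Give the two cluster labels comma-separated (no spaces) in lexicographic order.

iteration 1: select A,J (d=2, Q=-102); attach at lengths (-6/5, 16/5); label the merged cluster AJ
  updated: d(AJ,G)=13/2, d(AJ,M)=8, d(AJ,N)=17/2, d(AJ,P)=18, d(AJ,Y)=8
iteration 2: select AJ,M (d=8, Q=-75); attach at lengths (23/8, 41/8); label the merged cluster AJM
  updated: d(AJM,G)=7/4, d(AJM,N)=41/4, d(AJM,P)=12, d(AJM,Y)=11/2
iteration 3: select AJM,G (d=7/4, Q=-36); attach at lengths (23/6, -25/12); label the merged cluster AGJM
  updated: d(AGJM,N)=25/4, d(AGJM,P)=45/8, d(AGJM,Y)=35/8
iteration 4: select AGJM,N (d=25/4, Q=-24); attach at lengths (17/8, 33/8); label the merged cluster AGJMN
  updated: d(AGJMN,P)=67/16, d(AGJMN,Y)=25/16
iteration 5: select AGJMN,P (d=67/16, Q=-35/4); attach at lengths (11/8, 45/16); label the merged cluster AGJMNP
  updated: d(AGJMNP,Y)=3/16
iteration 6: select AGJMNP,Y (d=3/16); attach at lengths (3/32, 3/32); label the merged cluster AGJMNPY
final tree: ((((((A:-6/5,J:16/5):23/8,M:41/8):23/6,G:-25/12):17/8,N:33/8):11/8,P:45/16):3/32,Y:3/32)
total length: 179/8

A,J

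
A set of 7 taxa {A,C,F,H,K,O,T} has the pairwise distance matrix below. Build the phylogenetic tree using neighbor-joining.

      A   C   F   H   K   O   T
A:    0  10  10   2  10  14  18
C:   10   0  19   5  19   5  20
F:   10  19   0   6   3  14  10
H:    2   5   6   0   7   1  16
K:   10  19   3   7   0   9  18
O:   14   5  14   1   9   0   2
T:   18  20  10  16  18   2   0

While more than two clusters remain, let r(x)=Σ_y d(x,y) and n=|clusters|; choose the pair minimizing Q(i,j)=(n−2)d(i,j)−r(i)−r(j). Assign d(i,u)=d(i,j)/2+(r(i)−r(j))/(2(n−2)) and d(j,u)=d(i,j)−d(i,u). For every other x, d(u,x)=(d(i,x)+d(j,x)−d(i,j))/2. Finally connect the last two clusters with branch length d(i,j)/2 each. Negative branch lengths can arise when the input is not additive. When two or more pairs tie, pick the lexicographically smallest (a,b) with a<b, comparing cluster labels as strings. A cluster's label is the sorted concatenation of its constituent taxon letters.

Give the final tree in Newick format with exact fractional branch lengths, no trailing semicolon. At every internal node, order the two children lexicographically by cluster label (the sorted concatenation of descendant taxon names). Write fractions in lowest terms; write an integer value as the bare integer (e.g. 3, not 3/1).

iteration 1: select O,T (d=2, Q=-119); attach at lengths (-29/10, 49/10); label the merged cluster OT
  updated: d(A,OT)=15, d(C,OT)=23/2, d(F,OT)=11, d(H,OT)=15/2, d(K,OT)=25/2
iteration 2: select F,K (d=3, Q=-177/2); attach at lengths (19/16, 29/16); label the merged cluster FK
  updated: d(A,FK)=17/2, d(C,FK)=35/2, d(FK,H)=5, d(FK,OT)=41/4
iteration 3: select FK,OT (d=41/4, Q=-219/4); attach at lengths (37/8, 45/8); label the merged cluster FKOT
  updated: d(A,FKOT)=53/8, d(C,FKOT)=75/8, d(FKOT,H)=9/8
iteration 4: select A,C (d=10, Q=-23); attach at lengths (57/16, 103/16); label the merged cluster AC
  updated: d(AC,FKOT)=3, d(AC,H)=-3/2
iteration 5: select AC,FKOT (d=3, Q=-21/8); attach at lengths (3/16, 45/16); label the merged cluster ACFKOT
  updated: d(ACFKOT,H)=-27/16
iteration 6: select ACFKOT,H (d=-27/16); attach at lengths (-27/32, -27/32); label the merged cluster ACFHKOT
final tree: (((A:57/16,C:103/16):3/16,((F:19/16,K:29/16):37/8,(O:-29/10,T:49/10):45/8):45/16):-27/32,H:-27/32)
total length: 425/16

(((A:57/16,C:103/16):3/16,((F:19/16,K:29/16):37/8,(O:-29/10,T:49/10):45/8):45/16):-27/32,H:-27/32)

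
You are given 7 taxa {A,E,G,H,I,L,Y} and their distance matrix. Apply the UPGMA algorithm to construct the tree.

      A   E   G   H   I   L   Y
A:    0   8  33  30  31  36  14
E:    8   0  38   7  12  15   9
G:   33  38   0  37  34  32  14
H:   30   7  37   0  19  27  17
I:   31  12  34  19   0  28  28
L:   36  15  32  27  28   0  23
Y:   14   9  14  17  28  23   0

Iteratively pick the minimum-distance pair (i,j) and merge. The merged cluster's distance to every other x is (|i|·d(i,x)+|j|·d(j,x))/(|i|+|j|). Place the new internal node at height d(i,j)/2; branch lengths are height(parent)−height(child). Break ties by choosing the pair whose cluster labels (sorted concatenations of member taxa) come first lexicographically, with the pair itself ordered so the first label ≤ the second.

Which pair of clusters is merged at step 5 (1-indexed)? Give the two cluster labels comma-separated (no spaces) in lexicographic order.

step 1: merge (E,H) at d=7; branch lengths E→7/2, H→7/2; new cluster EH
  updated: d(A,EH)=19, d(EH,G)=75/2, d(EH,I)=31/2, d(EH,L)=21, d(EH,Y)=13
step 2: merge (EH,Y) at d=13; branch lengths EH→3, Y→13/2; new cluster EHY
  updated: d(A,EHY)=52/3, d(EHY,G)=89/3, d(EHY,I)=59/3, d(EHY,L)=65/3
step 3: merge (A,EHY) at d=52/3; branch lengths A→26/3, EHY→13/6; new cluster AEHY
  updated: d(AEHY,G)=61/2, d(AEHY,I)=45/2, d(AEHY,L)=101/4
step 4: merge (AEHY,I) at d=45/2; branch lengths AEHY→31/12, I→45/4; new cluster AEHIY
  updated: d(AEHIY,G)=156/5, d(AEHIY,L)=129/5
step 5: merge (AEHIY,L) at d=129/5; branch lengths AEHIY→33/20, L→129/10; new cluster AEHILY
  updated: d(AEHILY,G)=94/3
step 6: merge (AEHILY,G) at d=94/3; branch lengths AEHILY→83/30, G→47/3; new cluster AEGHILY
final tree: ((((A:26/3,((E:7/2,H:7/2):3,Y:13/2):13/6):31/12,I:45/4):33/20,L:129/10):83/30,G:47/3)
total length: 1483/20

AEHIY,L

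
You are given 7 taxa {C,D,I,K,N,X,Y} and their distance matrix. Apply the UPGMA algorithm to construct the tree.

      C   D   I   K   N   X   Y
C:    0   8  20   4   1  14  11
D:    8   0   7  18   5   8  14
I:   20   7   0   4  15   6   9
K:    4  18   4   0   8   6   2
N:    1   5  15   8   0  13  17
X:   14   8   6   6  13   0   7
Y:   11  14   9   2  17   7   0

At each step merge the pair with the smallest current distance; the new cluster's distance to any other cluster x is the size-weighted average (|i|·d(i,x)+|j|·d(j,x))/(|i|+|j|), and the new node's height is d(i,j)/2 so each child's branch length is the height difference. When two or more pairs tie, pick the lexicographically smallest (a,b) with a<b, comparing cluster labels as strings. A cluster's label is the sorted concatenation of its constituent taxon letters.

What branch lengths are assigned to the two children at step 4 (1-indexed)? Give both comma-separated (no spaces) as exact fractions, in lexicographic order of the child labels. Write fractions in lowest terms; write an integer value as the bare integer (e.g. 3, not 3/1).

iteration 1: select C,N (d=1); attach at lengths (1/2, 1/2); label the merged cluster CN
  updated: d(CN,D)=13/2, d(CN,I)=35/2, d(CN,K)=6, d(CN,X)=27/2, d(CN,Y)=14
iteration 2: select K,Y (d=2); attach at lengths (1, 1); label the merged cluster KY
  updated: d(CN,KY)=10, d(D,KY)=16, d(I,KY)=13/2, d(KY,X)=13/2
iteration 3: select I,X (d=6); attach at lengths (3, 3); label the merged cluster IX
  updated: d(CN,IX)=31/2, d(D,IX)=15/2, d(IX,KY)=13/2
iteration 4: select CN,D (d=13/2); attach at lengths (11/4, 13/4); label the merged cluster CDN
  updated: d(CDN,IX)=77/6, d(CDN,KY)=12
iteration 5: select IX,KY (d=13/2); attach at lengths (1/4, 9/4); label the merged cluster IKXY
  updated: d(CDN,IKXY)=149/12
iteration 6: select CDN,IKXY (d=149/12); attach at lengths (71/24, 71/24); label the merged cluster CDIKNXY
final tree: (((C:1/2,N:1/2):11/4,D:13/4):71/24,((I:3,X:3):1/4,(K:1,Y:1):9/4):71/24)
total length: 281/12

11/4,13/4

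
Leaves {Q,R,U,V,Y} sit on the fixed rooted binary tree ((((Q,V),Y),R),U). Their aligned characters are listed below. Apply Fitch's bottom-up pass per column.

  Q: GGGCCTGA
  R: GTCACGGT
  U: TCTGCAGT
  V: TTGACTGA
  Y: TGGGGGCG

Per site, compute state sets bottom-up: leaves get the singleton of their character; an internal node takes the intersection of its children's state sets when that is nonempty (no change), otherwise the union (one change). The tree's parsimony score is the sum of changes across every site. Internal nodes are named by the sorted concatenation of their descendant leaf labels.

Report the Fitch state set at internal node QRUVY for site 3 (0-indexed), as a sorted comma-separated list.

A,G

QV@0: {G} ∪ {T} = {G,T} (union, +1)
QVY@0: {G,T} ∩ {T} = {T} (intersection, +0)
QRVY@0: {T} ∪ {G} = {G,T} (union, +1)
QRUVY@0: {G,T} ∩ {T} = {T} (intersection, +0)
QV@1: {G} ∪ {T} = {G,T} (union, +1)
QVY@1: {G,T} ∩ {G} = {G} (intersection, +0)
QRVY@1: {G} ∪ {T} = {G,T} (union, +1)
QRUVY@1: {G,T} ∪ {C} = {C,G,T} (union, +1)
QV@2: {G} ∩ {G} = {G} (intersection, +0)
QVY@2: {G} ∩ {G} = {G} (intersection, +0)
QRVY@2: {G} ∪ {C} = {C,G} (union, +1)
QRUVY@2: {C,G} ∪ {T} = {C,G,T} (union, +1)
QV@3: {C} ∪ {A} = {A,C} (union, +1)
QVY@3: {A,C} ∪ {G} = {A,C,G} (union, +1)
QRVY@3: {A,C,G} ∩ {A} = {A} (intersection, +0)
QRUVY@3: {A} ∪ {G} = {A,G} (union, +1)
QV@4: {C} ∩ {C} = {C} (intersection, +0)
QVY@4: {C} ∪ {G} = {C,G} (union, +1)
QRVY@4: {C,G} ∩ {C} = {C} (intersection, +0)
QRUVY@4: {C} ∩ {C} = {C} (intersection, +0)
QV@5: {T} ∩ {T} = {T} (intersection, +0)
QVY@5: {T} ∪ {G} = {G,T} (union, +1)
QRVY@5: {G,T} ∩ {G} = {G} (intersection, +0)
QRUVY@5: {G} ∪ {A} = {A,G} (union, +1)
QV@6: {G} ∩ {G} = {G} (intersection, +0)
QVY@6: {G} ∪ {C} = {C,G} (union, +1)
QRVY@6: {C,G} ∩ {G} = {G} (intersection, +0)
QRUVY@6: {G} ∩ {G} = {G} (intersection, +0)
QV@7: {A} ∩ {A} = {A} (intersection, +0)
QVY@7: {A} ∪ {G} = {A,G} (union, +1)
QRVY@7: {A,G} ∪ {T} = {A,G,T} (union, +1)
QRUVY@7: {A,G,T} ∩ {T} = {T} (intersection, +0)
per-site changes: [2, 3, 2, 3, 1, 2, 1, 2]; total = 16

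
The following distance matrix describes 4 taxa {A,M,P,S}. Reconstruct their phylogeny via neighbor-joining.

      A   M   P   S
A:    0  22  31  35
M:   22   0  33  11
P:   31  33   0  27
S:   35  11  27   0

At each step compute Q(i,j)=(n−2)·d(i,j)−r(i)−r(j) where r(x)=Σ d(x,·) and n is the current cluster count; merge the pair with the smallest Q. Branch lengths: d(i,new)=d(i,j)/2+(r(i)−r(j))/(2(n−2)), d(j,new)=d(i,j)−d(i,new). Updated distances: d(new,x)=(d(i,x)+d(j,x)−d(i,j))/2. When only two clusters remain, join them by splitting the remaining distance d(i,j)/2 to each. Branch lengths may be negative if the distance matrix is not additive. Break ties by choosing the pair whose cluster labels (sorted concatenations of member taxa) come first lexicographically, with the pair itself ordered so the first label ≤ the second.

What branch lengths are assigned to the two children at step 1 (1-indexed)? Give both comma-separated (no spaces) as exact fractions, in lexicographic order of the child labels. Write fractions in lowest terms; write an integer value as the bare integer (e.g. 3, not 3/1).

59/4,65/4

step 1: merge (A,P) at d=31, Q=-117; branch lengths A→59/4, P→65/4; new cluster AP
  updated: d(AP,M)=12, d(AP,S)=31/2
step 2: merge (AP,M) at d=12, Q=-77/2; branch lengths AP→33/4, M→15/4; new cluster AMP
  updated: d(AMP,S)=29/4
step 3: merge (AMP,S) at d=29/4; branch lengths AMP→29/8, S→29/8; new cluster AMPS
final tree: (((A:59/4,P:65/4):33/4,M:15/4):29/8,S:29/8)
total length: 201/4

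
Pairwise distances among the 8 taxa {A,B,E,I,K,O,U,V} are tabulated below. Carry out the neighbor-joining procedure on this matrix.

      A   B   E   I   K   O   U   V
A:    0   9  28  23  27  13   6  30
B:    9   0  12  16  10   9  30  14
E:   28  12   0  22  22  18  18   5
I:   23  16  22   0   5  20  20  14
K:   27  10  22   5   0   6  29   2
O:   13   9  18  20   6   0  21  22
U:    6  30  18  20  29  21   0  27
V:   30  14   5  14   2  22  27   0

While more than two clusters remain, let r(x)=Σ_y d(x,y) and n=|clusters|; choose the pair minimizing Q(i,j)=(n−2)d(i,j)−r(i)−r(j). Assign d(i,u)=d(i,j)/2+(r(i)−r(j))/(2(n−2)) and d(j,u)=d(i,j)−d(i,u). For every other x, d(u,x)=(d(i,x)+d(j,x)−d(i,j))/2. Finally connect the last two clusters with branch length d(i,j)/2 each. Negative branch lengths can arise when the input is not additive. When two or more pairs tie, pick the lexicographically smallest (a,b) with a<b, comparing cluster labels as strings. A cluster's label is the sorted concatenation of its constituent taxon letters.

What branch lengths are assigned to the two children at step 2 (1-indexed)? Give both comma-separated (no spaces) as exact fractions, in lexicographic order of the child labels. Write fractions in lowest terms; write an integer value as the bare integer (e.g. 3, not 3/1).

83/20,17/20

iteration 1: select A,U (d=6, Q=-251); attach at lengths (7/4, 17/4); label the merged cluster AU
  updated: d(AU,B)=33/2, d(AU,E)=20, d(AU,I)=37/2, d(AU,K)=25, d(AU,O)=14, d(AU,V)=51/2
iteration 2: select E,V (d=5, Q=-313/2); attach at lengths (83/20, 17/20); label the merged cluster EV
  updated: d(AU,EV)=81/4, d(B,EV)=21/2, d(EV,I)=31/2, d(EV,K)=19/2, d(EV,O)=35/2
iteration 3: select I,K (d=5, Q=-221/2); attach at lengths (79/16, 1/16); label the merged cluster IK
  updated: d(AU,IK)=77/4, d(B,IK)=21/2, d(EV,IK)=10, d(IK,O)=21/2
iteration 4: select AU,O (d=14, Q=-79); attach at lengths (61/6, 23/6); label the merged cluster AOU
  updated: d(AOU,B)=23/4, d(AOU,EV)=95/8, d(AOU,IK)=63/8
iteration 5: select AOU,B (d=23/4, Q=-163/4); attach at lengths (41/16, 51/16); label the merged cluster ABOU
  updated: d(ABOU,EV)=133/16, d(ABOU,IK)=101/16
iteration 6: select ABOU,EV (d=133/16, Q=-197/8); attach at lengths (37/16, 6); label the merged cluster ABEOUV
  updated: d(ABEOUV,IK)=4
iteration 7: select ABEOUV,IK (d=4); attach at lengths (2, 2); label the merged cluster ABEIKOUV
final tree: (((((A:7/4,U:17/4):61/6,O:23/6):41/16,B:51/16):37/16,(E:83/20,V:17/20):6):2,(I:79/16,K:1/16):2)
total length: 769/16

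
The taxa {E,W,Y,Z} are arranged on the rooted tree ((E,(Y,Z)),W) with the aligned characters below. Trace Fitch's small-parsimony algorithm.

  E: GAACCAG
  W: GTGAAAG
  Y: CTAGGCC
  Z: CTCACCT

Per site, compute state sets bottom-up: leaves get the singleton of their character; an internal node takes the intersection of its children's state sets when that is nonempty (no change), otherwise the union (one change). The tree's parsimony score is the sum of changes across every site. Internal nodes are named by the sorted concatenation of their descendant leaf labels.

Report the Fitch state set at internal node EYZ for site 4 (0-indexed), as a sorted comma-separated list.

site 0, node YZ: Y={C} ∩ Z={C} → {C} (+0)
site 0, node EYZ: E={G} ∪ YZ={C} → {C,G} (+1)
site 0, node EWYZ: EYZ={C,G} ∩ W={G} → {G} (+0)
site 1, node YZ: Y={T} ∩ Z={T} → {T} (+0)
site 1, node EYZ: E={A} ∪ YZ={T} → {A,T} (+1)
site 1, node EWYZ: EYZ={A,T} ∩ W={T} → {T} (+0)
site 2, node YZ: Y={A} ∪ Z={C} → {A,C} (+1)
site 2, node EYZ: E={A} ∩ YZ={A,C} → {A} (+0)
site 2, node EWYZ: EYZ={A} ∪ W={G} → {A,G} (+1)
site 3, node YZ: Y={G} ∪ Z={A} → {A,G} (+1)
site 3, node EYZ: E={C} ∪ YZ={A,G} → {A,C,G} (+1)
site 3, node EWYZ: EYZ={A,C,G} ∩ W={A} → {A} (+0)
site 4, node YZ: Y={G} ∪ Z={C} → {C,G} (+1)
site 4, node EYZ: E={C} ∩ YZ={C,G} → {C} (+0)
site 4, node EWYZ: EYZ={C} ∪ W={A} → {A,C} (+1)
site 5, node YZ: Y={C} ∩ Z={C} → {C} (+0)
site 5, node EYZ: E={A} ∪ YZ={C} → {A,C} (+1)
site 5, node EWYZ: EYZ={A,C} ∩ W={A} → {A} (+0)
site 6, node YZ: Y={C} ∪ Z={T} → {C,T} (+1)
site 6, node EYZ: E={G} ∪ YZ={C,T} → {C,G,T} (+1)
site 6, node EWYZ: EYZ={C,G,T} ∩ W={G} → {G} (+0)
per-site changes: [1, 1, 2, 2, 2, 1, 2]; total = 11

C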